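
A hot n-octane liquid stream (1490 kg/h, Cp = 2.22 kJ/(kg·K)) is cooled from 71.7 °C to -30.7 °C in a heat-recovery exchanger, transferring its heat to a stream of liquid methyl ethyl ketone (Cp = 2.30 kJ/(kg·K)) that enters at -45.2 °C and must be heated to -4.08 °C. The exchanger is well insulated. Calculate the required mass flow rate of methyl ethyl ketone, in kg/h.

ṁ_c = 3580 kg/h

Heat released by hot stream: Q = 1490 × 2.22 × (71.7 − -30.7) = 338720 kJ/h
Energy balance on cold side (adiabatic exchanger): Q = ṁ_c·Cp_c·(T_c,out − T_c,in)
ṁ_c = 338720 / [2.30 × (-4.08 − -45.2)] = 3581.4 kg/h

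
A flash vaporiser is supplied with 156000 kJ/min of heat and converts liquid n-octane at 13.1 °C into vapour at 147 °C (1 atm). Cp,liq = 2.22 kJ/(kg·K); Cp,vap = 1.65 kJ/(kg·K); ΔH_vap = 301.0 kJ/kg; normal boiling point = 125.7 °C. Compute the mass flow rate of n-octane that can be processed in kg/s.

Δh = 2.22×(125.7−13.1) + 301.0 + 1.65×(147−125.7) = 586.12 kJ/kg
Q = 156000 kJ/min = 2600 kJ/s = 2600 kJ/s
ṁ = Q/Δh = 2600 / 586.12 = 4.436 kg/s

ṁ = 4.44 kg/s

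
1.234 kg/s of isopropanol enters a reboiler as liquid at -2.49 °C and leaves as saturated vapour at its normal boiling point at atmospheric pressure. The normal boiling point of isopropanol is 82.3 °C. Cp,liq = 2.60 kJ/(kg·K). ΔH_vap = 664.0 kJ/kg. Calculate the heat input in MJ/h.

Q = 3930 MJ/h

liquid -2.49→82.3 °C: 220.45 kJ/kg
vaporisation at 82.3 °C: 664 kJ/kg
Δh = 220.45 + 664 = 884.45 kJ/kg
Q = ṁ·Δh = 1.234 kg/s × 884.45 kJ/kg = 1091.4 kJ/s
|Q| = 1091.4 kW = 3929.1 MJ/h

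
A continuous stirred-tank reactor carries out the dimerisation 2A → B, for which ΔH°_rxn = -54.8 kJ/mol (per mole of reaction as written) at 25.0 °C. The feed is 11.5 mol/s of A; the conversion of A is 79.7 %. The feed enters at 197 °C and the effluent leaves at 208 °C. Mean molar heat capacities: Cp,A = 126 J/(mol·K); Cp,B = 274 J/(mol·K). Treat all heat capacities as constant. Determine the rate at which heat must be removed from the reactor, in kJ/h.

Q_out = 780000 kJ/h

Extent of reaction ξ = 0.797 × 11.5 / 2 = 4.5827 mol/s
Reaction term: ξ·ΔH°_rxn = 4.5827 × -54.8 = -251.13 kJ/s
Sensible, feed 197→25 °C: -249.23 kJ/s
Outlet flows (mol/s): A 2.3345, B 4.5827
Sensible, products 25→208 °C: 283.62 kJ/s
Q = ΔH = -216.75 kJ/s = -216.75 kW
Heat removed = 780280 kJ/h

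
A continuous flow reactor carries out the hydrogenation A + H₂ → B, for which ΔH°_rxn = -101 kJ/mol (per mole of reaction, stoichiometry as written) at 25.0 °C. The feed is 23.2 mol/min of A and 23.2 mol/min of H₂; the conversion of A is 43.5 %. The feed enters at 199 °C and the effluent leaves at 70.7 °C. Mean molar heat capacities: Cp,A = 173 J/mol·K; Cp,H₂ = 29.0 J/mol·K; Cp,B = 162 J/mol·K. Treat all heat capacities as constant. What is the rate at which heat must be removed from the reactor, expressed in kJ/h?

Extent of reaction ξ = 0.435 × 23.2 = 10.092 mol/min
Reaction term: ξ·ΔH°_rxn = 10.092 × -101 = -1019.3 kJ/min
Sensible, feed 199→25 °C: -815.43 kJ/min
Outlet flows (mol/min): A 13.108, H₂ 13.108, B 10.092
Sensible, products 25→70.7 °C: 195.72 kJ/min
Q = ΔH = -1639 kJ/min = -27.317 kW
Heat removed = 98340 kJ/h

Q_out = 98300 kJ/h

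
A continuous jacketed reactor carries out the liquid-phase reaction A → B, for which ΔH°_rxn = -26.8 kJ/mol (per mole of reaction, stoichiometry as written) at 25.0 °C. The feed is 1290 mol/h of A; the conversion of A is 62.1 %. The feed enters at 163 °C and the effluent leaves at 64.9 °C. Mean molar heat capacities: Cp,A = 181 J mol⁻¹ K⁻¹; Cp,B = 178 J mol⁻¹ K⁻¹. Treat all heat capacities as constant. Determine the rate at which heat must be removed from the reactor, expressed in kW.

Q_out = 12.4 kW

Extent of reaction ξ = 0.621 × 1290 = 801.09 mol/h
Reaction term: ξ·ΔH°_rxn = 801.09 × -26.8 = -21469 kJ/h
Sensible, feed 163→25 °C: -32222 kJ/h
Outlet flows (mol/h): A 488.91, B 801.09
Sensible, products 25→64.9 °C: 9220.4 kJ/h
Q = ΔH = -44470 kJ/h = -12.353 kW
Heat removed = 12.353 kW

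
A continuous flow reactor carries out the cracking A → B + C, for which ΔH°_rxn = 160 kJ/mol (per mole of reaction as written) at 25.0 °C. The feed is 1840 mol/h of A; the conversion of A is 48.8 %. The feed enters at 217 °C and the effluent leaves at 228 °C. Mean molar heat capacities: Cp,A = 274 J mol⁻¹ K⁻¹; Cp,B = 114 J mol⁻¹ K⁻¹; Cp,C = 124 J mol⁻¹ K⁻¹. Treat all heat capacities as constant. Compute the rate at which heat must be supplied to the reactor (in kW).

Extent of reaction ξ = 0.488 × 1840 = 897.92 mol/h
Reaction term: ξ·ΔH°_rxn = 897.92 × 160 = 143670 kJ/h
Sensible, feed 217→25 °C: -96799 kJ/h
Outlet flows (mol/h): A 942.08, B 897.92, C 897.92
Sensible, products 25→228 °C: 95782 kJ/h
Q = ΔH = 142650 kJ/h = 39.625 kW
Heat supplied = 39.625 kW

Q_in = 39.6 kW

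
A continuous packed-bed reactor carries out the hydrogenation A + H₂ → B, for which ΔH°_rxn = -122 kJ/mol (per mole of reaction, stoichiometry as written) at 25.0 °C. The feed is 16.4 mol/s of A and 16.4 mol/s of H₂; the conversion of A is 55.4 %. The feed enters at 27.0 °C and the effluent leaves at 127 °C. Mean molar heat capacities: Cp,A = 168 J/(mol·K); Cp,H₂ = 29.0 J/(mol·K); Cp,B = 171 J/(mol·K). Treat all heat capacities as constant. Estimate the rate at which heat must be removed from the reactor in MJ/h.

Q_out = 2910 MJ/h

Extent of reaction ξ = 0.554 × 16.4 = 9.0856 mol/s
Reaction term: ξ·ΔH°_rxn = 9.0856 × -122 = -1108.4 kJ/s
Sensible, feed 27.0→25 °C: -6.4616 kJ/s
Outlet flows (mol/s): A 7.3144, H₂ 7.3144, B 9.0856
Sensible, products 25→127 °C: 305.45 kJ/s
Q = ΔH = -809.46 kJ/s = -809.46 kW
Heat removed = 2914 MJ/h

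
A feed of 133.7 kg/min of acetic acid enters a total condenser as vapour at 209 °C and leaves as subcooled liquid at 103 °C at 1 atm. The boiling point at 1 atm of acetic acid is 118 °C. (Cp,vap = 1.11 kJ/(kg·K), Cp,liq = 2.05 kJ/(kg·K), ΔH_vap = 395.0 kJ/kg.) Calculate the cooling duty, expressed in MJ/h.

Q_c = 4230 MJ/h

vapour 209→118 °C: -101.01 kJ/kg
condensation at 118 °C: -395 kJ/kg
liquid 118→103 °C: -30.75 kJ/kg
Δh = -101.01 + -395 + -30.75 = -526.76 kJ/kg
Q = ṁ·Δh = 133.7 kg/min × -526.76 kJ/kg = -70428 kJ/min
|Q| = 1173.8 kW = 4225.7 MJ/h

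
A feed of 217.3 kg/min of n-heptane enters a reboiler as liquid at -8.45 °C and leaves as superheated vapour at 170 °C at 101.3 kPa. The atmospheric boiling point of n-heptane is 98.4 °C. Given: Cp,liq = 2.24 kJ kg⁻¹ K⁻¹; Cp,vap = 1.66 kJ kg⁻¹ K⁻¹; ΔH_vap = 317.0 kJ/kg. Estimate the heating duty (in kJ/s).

Q = 2450 kJ/s

liquid -8.45→98.4 °C: 239.34 kJ/kg
vaporisation at 98.4 °C: 317 kJ/kg
vapour 98.4→170 °C: 118.86 kJ/kg
Δh = 239.34 + 317 + 118.86 = 675.2 kJ/kg
Q = ṁ·Δh = 217.3 kg/min × 675.2 kJ/kg = 146720 kJ/min
|Q| = 2445.3 kW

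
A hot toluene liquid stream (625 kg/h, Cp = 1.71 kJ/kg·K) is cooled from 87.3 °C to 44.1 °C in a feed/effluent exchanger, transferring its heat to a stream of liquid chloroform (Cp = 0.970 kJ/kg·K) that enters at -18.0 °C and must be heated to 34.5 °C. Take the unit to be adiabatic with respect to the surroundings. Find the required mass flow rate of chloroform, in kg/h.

Heat released by hot stream: Q = 625 × 1.71 × (87.3 − 44.1) = 46170 kJ/h
Energy balance on cold side (adiabatic exchanger): Q = ṁ_c·Cp_c·(T_c,out − T_c,in)
ṁ_c = 46170 / [0.970 × (34.5 − -18.0)] = 906.63 kg/h

ṁ_c = 907 kg/h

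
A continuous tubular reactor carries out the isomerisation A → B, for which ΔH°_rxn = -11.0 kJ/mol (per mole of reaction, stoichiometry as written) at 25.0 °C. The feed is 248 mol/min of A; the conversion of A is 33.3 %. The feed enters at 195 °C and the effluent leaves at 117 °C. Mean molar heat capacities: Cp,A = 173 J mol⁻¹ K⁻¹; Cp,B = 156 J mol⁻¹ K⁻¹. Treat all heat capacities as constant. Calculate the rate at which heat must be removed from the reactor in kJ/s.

Q_out = 73.1 kJ/s

Extent of reaction ξ = 0.333 × 248 = 82.584 mol/min
Reaction term: ξ·ΔH°_rxn = 82.584 × -11.0 = -908.42 kJ/min
Sensible, feed 195→25 °C: -7293.7 kJ/min
Outlet flows (mol/min): A 165.42, B 82.584
Sensible, products 25→117 °C: 3818 kJ/min
Q = ΔH = -4384.1 kJ/min = -73.068 kW
Heat removed = 73.068 kJ/s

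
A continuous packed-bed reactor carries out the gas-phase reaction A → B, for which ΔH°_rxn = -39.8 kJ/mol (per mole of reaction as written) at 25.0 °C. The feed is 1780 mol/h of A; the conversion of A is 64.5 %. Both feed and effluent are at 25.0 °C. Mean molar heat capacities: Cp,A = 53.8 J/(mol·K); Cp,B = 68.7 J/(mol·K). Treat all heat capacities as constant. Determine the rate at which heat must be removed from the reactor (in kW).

Q_out = 12.7 kW

Extent of reaction ξ = 0.645 × 1780 = 1148.1 mol/h
Reaction term: ξ·ΔH°_rxn = 1148.1 × -39.8 = -45694 kJ/h
Q = ΔH = -45694 kJ/h = -12.693 kW
Heat removed = 12.693 kW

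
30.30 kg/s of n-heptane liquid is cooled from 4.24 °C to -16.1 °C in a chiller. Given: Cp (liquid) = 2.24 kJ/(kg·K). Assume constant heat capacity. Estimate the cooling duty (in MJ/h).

Q_c = 4970 MJ/h

Q = ṁ·Cp·ΔT = 30.30 × 2.24 × (-16.1 − 4.24) = -1380.5 kJ/s
Cooling duty = 4969.9 MJ/h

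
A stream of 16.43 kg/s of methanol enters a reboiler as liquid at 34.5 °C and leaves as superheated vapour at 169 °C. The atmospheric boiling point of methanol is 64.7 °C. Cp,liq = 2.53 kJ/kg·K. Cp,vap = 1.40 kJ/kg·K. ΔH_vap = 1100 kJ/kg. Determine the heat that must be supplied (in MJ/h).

Q = 78200 MJ/h

liquid 34.5→64.7 °C: 76.406 kJ/kg
vaporisation at 64.7 °C: 1100 kJ/kg
vapour 64.7→169 °C: 146.02 kJ/kg
Δh = 76.406 + 1100 + 146.02 = 1322.4 kJ/kg
Q = ṁ·Δh = 16.43 kg/s × 1322.4 kJ/kg = 21727 kJ/s
|Q| = 21727 kW = 78219 MJ/h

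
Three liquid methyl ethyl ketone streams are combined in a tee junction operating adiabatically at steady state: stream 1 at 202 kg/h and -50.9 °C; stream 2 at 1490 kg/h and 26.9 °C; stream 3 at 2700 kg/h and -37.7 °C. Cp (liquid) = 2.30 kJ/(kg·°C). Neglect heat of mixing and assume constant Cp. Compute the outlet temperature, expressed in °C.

T_out = -16.4 °C

Energy balance with Q = 0: Σ ṁᵢCp,ᵢ(T_out − Tᵢ) = 0
Σ ṁᵢCp,ᵢTᵢ = 202×2.30×-50.9 + 1490×2.30×26.9 + 2700×2.30×-37.7 = -165580
Σ ṁᵢCp,ᵢ = 202×2.30 + 1490×2.30 + 2700×2.30 = 10102
T_out = -165580 / 10102 = -16.391 °C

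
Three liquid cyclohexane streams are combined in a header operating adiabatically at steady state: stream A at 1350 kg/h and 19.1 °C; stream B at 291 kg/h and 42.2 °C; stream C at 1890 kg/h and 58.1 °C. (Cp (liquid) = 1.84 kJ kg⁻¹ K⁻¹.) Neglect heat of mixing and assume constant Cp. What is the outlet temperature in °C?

T_out = 41.9 °C

Energy balance with Q = 0: Σ ṁᵢCp,ᵢ(T_out − Tᵢ) = 0
T_out = Σ ṁᵢCp,ᵢTᵢ / Σ ṁᵢCp,ᵢ
      = 272090 / 6497 = 41.879 °C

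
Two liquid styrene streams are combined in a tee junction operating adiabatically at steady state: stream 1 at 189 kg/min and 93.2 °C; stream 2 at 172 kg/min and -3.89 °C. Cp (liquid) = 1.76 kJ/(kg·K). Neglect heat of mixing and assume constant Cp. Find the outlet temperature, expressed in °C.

T_out = 46.9 °C

Adiabatic, steady state ⇒ Σ ṁᵢCp,ᵢ(T_out − Tᵢ) = 0
T_out = Σ ṁᵢCp,ᵢTᵢ / Σ ṁᵢCp,ᵢ
      = 29824 / 635.36 = 46.941 °C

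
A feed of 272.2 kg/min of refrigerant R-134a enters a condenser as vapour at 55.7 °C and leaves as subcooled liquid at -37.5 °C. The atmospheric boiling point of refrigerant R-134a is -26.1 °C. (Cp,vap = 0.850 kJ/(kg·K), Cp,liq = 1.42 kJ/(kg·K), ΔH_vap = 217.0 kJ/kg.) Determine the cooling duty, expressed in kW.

vapour 55.7→-26.1 °C: -69.53 kJ/kg
condensation at -26.1 °C: -217 kJ/kg
liquid -26.1→-37.5 °C: -16.188 kJ/kg
Δh = -69.53 + -217 + -16.188 = -302.72 kJ/kg
Q = ṁ·Δh = 272.2 kg/min × -302.72 kJ/kg = -82400 kJ/min
|Q| = 1373.3 kW

Q_c = 1370 kW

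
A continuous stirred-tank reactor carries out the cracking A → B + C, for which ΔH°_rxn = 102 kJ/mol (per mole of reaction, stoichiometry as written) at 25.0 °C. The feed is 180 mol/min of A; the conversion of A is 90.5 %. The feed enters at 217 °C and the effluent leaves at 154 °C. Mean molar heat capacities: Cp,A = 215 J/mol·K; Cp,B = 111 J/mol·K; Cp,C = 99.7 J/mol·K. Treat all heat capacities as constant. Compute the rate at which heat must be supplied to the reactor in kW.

Q_in = 235 kW

Extent of reaction ξ = 0.905 × 180 = 162.9 mol/min
Reaction term: ξ·ΔH°_rxn = 162.9 × 102 = 16616 kJ/min
Sensible, feed 217→25 °C: -7430.4 kJ/min
Outlet flows (mol/min): A 17.1, B 162.9, C 162.9
Sensible, products 25→154 °C: 4901.9 kJ/min
Q = ΔH = 14087 kJ/min = 234.79 kW
Heat supplied = 234.79 kW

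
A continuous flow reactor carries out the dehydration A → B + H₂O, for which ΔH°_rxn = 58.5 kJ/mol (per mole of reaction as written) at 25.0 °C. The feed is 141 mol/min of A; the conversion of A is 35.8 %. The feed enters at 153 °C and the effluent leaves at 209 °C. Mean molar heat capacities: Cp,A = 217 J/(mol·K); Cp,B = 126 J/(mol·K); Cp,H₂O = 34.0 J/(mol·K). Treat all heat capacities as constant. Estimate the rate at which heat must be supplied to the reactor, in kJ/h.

Extent of reaction ξ = 0.358 × 141 = 50.478 mol/min
Reaction term: ξ·ΔH°_rxn = 50.478 × 58.5 = 2953 kJ/min
Sensible, feed 153→25 °C: -3916.4 kJ/min
Outlet flows (mol/min): A 90.522, B 50.478, H₂O 50.478
Sensible, products 25→209 °C: 5100.4 kJ/min
Q = ΔH = 4137 kJ/min = 68.95 kW
Heat supplied = 248220 kJ/h

Q_in = 248000 kJ/h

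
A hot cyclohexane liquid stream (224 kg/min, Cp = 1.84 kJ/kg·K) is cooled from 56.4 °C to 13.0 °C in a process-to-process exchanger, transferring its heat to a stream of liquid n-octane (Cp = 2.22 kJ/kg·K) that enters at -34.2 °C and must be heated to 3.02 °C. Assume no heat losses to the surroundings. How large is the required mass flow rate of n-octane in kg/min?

ṁ_c = 216 kg/min

Heat released by hot stream: Q = 224 × 1.84 × (56.4 − 13.0) = 17888 kJ/min
Energy balance on cold side (adiabatic exchanger): Q = ṁ_c·Cp_c·(T_c,out − T_c,in)
ṁ_c = 17888 / [2.22 × (3.02 − -34.2)] = 216.48 kg/min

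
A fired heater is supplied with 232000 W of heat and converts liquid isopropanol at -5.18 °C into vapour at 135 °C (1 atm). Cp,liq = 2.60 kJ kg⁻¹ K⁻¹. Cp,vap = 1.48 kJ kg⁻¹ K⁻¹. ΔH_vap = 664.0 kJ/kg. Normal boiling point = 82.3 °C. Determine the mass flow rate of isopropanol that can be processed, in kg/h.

Δh = 2.60×(82.3−-5.18) + 664.0 + 1.48×(135−82.3) = 969.44 kJ/kg
Q = 232000 W = 232 kJ/s = 835200 kJ/h
ṁ = Q/Δh = 835200 / 969.44 = 861.52 kg/h

ṁ = 862 kg/h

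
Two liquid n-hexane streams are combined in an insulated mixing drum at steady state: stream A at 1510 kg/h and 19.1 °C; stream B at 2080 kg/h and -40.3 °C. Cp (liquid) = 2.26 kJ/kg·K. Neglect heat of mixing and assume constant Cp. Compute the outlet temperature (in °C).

Energy balance with Q = 0: Σ ṁᵢCp,ᵢ(T_out − Tᵢ) = 0
T_out = Σ ṁᵢCp,ᵢTᵢ / Σ ṁᵢCp,ᵢ
      = -124260 / 8113.4 = -15.316 °C

T_out = -15.3 °C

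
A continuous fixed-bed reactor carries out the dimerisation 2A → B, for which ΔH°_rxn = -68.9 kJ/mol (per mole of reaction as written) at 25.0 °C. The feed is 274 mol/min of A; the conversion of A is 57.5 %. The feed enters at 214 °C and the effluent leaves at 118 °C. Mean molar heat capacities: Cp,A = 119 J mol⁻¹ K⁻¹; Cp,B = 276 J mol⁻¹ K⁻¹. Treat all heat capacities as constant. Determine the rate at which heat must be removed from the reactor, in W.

Extent of reaction ξ = 0.575 × 274 / 2 = 78.775 mol/min
Reaction term: ξ·ΔH°_rxn = 78.775 × -68.9 = -5427.6 kJ/min
Sensible, feed 214→25 °C: -6162.5 kJ/min
Outlet flows (mol/min): A 116.45, B 78.775
Sensible, products 25→118 °C: 3310.7 kJ/min
Q = ΔH = -8279.4 kJ/min = -137.99 kW
Heat removed = 137990 W

Q_out = 138000 W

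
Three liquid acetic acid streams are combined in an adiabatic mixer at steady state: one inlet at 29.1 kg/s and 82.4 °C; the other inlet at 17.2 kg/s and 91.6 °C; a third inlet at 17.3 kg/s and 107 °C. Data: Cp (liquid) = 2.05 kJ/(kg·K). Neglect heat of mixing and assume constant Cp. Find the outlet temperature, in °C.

Energy balance with Q = 0: Σ ṁᵢCp,ᵢ(T_out − Tᵢ) = 0
Σ ṁᵢCp,ᵢTᵢ = 29.1×2.05×82.4 + 17.2×2.05×91.6 + 17.3×2.05×107 = 11940
Σ ṁᵢCp,ᵢ = 29.1×2.05 + 17.2×2.05 + 17.3×2.05 = 130.38
T_out = 11940 / 130.38 = 91.58 °C

T_out = 91.6 °C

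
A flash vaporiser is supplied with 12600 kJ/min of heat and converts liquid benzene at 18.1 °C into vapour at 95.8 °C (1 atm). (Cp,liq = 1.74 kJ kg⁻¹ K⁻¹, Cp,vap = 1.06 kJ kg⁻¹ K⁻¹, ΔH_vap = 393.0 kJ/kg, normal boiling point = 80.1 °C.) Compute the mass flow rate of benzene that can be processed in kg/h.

Δh = 1.74×(80.1−18.1) + 393.0 + 1.06×(95.8−80.1) = 517.52 kJ/kg
Q = 12600 kJ/min = 210 kJ/s = 756000 kJ/h
ṁ = Q/Δh = 756000 / 517.52 = 1460.8 kg/h

ṁ = 1460 kg/h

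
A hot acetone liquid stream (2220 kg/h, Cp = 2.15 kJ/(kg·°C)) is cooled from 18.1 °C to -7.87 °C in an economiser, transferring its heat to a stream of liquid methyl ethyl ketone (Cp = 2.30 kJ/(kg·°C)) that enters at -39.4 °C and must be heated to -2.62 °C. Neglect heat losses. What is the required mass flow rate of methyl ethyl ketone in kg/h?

ṁ_c = 1470 kg/h

Heat released by hot stream: Q = 2220 × 2.15 × (18.1 − -7.87) = 123950 kJ/h
Energy balance on cold side (adiabatic exchanger): Q = ṁ_c·Cp_c·(T_c,out − T_c,in)
ṁ_c = 123950 / [2.30 × (-2.62 − -39.4)] = 1465.3 kg/h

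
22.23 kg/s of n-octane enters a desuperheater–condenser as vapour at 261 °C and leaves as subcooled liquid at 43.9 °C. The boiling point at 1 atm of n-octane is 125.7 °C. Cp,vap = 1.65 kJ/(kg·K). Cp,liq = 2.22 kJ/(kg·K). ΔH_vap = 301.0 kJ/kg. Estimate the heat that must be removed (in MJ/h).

vapour 261→125.7 °C: -223.25 kJ/kg
condensation at 125.7 °C: -301 kJ/kg
liquid 125.7→43.9 °C: -181.6 kJ/kg
Δh = -223.25 + -301 + -181.6 = -705.84 kJ/kg
Q = ṁ·Δh = 22.23 kg/s × -705.84 kJ/kg = -15691 kJ/s
|Q| = 15691 kW = 56487 MJ/h

Q_c = 56500 MJ/h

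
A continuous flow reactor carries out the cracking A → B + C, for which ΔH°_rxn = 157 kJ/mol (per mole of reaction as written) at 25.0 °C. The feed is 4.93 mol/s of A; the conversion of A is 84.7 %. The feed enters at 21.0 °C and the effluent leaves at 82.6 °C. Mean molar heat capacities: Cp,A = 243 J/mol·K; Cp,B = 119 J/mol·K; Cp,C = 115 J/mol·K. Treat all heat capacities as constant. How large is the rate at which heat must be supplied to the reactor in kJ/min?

Q_in = 43600 kJ/min

Extent of reaction ξ = 0.847 × 4.93 = 4.1757 mol/s
Reaction term: ξ·ΔH°_rxn = 4.1757 × 157 = 655.59 kJ/s
Sensible, feed 21.0→25 °C: 4.792 kJ/s
Outlet flows (mol/s): A 0.75429, B 4.1757, C 4.1757
Sensible, products 25→82.6 °C: 66.84 kJ/s
Q = ΔH = 727.22 kJ/s = 727.22 kW
Heat supplied = 43633 kJ/min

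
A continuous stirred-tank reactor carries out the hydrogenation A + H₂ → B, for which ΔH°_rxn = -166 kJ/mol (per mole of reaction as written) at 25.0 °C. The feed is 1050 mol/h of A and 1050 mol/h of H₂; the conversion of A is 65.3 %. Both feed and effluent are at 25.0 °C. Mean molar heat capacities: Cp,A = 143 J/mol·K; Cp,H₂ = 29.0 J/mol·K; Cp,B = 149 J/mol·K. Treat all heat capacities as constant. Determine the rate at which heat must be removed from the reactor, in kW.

Extent of reaction ξ = 0.653 × 1050 = 685.65 mol/h
Reaction term: ξ·ΔH°_rxn = 685.65 × -166 = -113820 kJ/h
Q = ΔH = -113820 kJ/h = -31.616 kW
Heat removed = 31.616 kW

Q_out = 31.6 kW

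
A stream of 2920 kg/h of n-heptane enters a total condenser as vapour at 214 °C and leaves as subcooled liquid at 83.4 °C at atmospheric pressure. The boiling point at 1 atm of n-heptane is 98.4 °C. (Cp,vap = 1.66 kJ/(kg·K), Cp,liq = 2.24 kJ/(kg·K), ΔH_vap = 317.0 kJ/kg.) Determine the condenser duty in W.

Q_c = 440000 W

vapour 214→98.4 °C: -191.9 kJ/kg
condensation at 98.4 °C: -317 kJ/kg
liquid 98.4→83.4 °C: -33.6 kJ/kg
Δh = -191.9 + -317 + -33.6 = -542.5 kJ/kg
Q = ṁ·Δh = 2920 kg/h × -542.5 kJ/kg = -1.5841e+06 kJ/h
|Q| = 440.02 kW = 440020 W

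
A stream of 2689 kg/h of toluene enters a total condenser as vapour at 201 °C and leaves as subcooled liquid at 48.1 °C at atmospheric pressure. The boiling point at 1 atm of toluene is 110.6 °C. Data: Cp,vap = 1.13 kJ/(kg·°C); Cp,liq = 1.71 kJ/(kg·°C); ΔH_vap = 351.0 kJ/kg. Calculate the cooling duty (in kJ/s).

vapour 201→110.6 °C: -102.15 kJ/kg
condensation at 110.6 °C: -351 kJ/kg
liquid 110.6→48.1 °C: -106.87 kJ/kg
Δh = -102.15 + -351 + -106.87 = -560.03 kJ/kg
Q = ṁ·Δh = 2689 kg/h × -560.03 kJ/kg = -1.5059e+06 kJ/h
|Q| = 418.31 kW

Q_c = 418 kJ/s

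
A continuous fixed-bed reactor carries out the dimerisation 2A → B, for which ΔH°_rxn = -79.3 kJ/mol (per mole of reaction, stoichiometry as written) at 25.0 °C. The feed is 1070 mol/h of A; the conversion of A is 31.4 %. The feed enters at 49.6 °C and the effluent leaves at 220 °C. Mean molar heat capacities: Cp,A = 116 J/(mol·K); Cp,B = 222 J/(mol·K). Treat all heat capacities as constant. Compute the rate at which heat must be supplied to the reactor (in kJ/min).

Q_in = 125 kJ/min

Extent of reaction ξ = 0.314 × 1070 / 2 = 167.99 mol/h
Reaction term: ξ·ΔH°_rxn = 167.99 × -79.3 = -13322 kJ/h
Sensible, feed 49.6→25 °C: -3053.4 kJ/h
Outlet flows (mol/h): A 734.02, B 167.99
Sensible, products 25→220 °C: 23876 kJ/h
Q = ΔH = 7500.9 kJ/h = 2.0836 kW
Heat supplied = 125.01 kJ/min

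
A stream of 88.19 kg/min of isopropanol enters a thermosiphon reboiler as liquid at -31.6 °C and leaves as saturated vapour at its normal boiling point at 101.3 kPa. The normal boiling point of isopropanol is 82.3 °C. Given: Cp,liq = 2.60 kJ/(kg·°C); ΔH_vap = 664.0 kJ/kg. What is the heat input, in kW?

Q = 1410 kW

liquid -31.6→82.3 °C: 296.14 kJ/kg
vaporisation at 82.3 °C: 664 kJ/kg
Δh = 296.14 + 664 = 960.14 kJ/kg
Q = ṁ·Δh = 88.19 kg/min × 960.14 kJ/kg = 84675 kJ/min
|Q| = 1411.2 kW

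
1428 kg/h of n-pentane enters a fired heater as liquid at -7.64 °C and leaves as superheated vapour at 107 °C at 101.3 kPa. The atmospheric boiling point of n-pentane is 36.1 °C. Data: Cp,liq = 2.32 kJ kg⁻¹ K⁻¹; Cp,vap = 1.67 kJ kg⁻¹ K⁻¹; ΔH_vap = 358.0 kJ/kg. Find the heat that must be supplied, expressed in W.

liquid -7.64→36.1 °C: 101.48 kJ/kg
vaporisation at 36.1 °C: 358 kJ/kg
vapour 36.1→107 °C: 118.4 kJ/kg
Δh = 101.48 + 358 + 118.4 = 577.88 kJ/kg
Q = ṁ·Δh = 1428 kg/h × 577.88 kJ/kg = 825210 kJ/h
|Q| = 229.23 kW = 229230 W

Q = 229000 W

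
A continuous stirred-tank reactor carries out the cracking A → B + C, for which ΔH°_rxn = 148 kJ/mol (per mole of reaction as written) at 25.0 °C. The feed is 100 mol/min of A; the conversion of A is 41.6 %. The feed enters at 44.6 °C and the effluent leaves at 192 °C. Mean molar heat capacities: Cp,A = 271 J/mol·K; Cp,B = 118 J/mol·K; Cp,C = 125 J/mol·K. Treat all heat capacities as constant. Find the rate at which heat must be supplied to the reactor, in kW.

Extent of reaction ξ = 0.416 × 100 = 41.6 mol/min
Reaction term: ξ·ΔH°_rxn = 41.6 × 148 = 6156.8 kJ/min
Sensible, feed 44.6→25 °C: -531.16 kJ/min
Outlet flows (mol/min): A 58.4, B 41.6, C 41.6
Sensible, products 25→192 °C: 4331.2 kJ/min
Q = ΔH = 9956.8 kJ/min = 165.95 kW
Heat supplied = 165.95 kW

Q_in = 166 kW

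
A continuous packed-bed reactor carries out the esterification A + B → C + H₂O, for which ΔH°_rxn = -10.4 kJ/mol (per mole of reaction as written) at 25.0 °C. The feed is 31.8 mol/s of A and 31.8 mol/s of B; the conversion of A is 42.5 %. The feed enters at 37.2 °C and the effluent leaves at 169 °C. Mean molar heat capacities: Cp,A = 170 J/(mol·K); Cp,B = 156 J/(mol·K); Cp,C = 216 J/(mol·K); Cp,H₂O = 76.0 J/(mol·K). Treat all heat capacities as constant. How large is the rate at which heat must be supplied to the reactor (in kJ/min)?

Extent of reaction ξ = 0.425 × 31.8 = 13.515 mol/s
Reaction term: ξ·ΔH°_rxn = 13.515 × -10.4 = -140.56 kJ/s
Sensible, feed 37.2→25 °C: -126.47 kJ/s
Outlet flows (mol/s): A 18.285, B 18.285, C 13.515, H₂O 13.515
Sensible, products 25→169 °C: 1426.6 kJ/s
Q = ΔH = 1159.6 kJ/s = 1159.6 kW
Heat supplied = 69577 kJ/min

Q_in = 69600 kJ/min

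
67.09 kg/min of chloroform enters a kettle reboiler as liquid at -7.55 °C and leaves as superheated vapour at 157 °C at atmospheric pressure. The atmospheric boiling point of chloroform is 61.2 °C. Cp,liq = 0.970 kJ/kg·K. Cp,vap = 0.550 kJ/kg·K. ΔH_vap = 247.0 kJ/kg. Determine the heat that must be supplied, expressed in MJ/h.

liquid -7.55→61.2 °C: 66.688 kJ/kg
vaporisation at 61.2 °C: 247 kJ/kg
vapour 61.2→157 °C: 52.69 kJ/kg
Δh = 66.688 + 247 + 52.69 = 366.38 kJ/kg
Q = ṁ·Δh = 67.09 kg/min × 366.38 kJ/kg = 24580 kJ/min
|Q| = 409.67 kW = 1474.8 MJ/h

Q = 1470 MJ/h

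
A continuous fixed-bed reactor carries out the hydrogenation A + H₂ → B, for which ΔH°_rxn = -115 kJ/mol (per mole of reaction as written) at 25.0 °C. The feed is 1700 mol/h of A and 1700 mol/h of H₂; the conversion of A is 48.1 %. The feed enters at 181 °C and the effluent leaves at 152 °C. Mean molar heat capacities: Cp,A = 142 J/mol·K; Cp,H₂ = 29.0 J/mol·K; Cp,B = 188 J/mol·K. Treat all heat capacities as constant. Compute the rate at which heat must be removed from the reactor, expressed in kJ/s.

Q_out = 28.0 kJ/s

Extent of reaction ξ = 0.481 × 1700 = 817.7 mol/h
Reaction term: ξ·ΔH°_rxn = 817.7 × -115 = -94035 kJ/h
Sensible, feed 181→25 °C: -45349 kJ/h
Outlet flows (mol/h): A 882.3, H₂ 882.3, B 817.7
Sensible, products 25→152 °C: 38684 kJ/h
Q = ΔH = -100700 kJ/h = -27.972 kW
Heat removed = 27.972 kJ/s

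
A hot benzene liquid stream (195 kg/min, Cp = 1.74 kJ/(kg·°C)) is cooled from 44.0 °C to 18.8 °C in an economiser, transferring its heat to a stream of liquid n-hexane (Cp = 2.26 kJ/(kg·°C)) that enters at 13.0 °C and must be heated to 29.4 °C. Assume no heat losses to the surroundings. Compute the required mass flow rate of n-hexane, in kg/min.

Heat released by hot stream: Q = 195 × 1.74 × (44.0 − 18.8) = 8550.4 kJ/min
Energy balance on cold side (adiabatic exchanger): Q = ṁ_c·Cp_c·(T_c,out − T_c,in)
ṁ_c = 8550.4 / [2.26 × (29.4 − 13.0)] = 230.69 kg/min

ṁ_c = 231 kg/min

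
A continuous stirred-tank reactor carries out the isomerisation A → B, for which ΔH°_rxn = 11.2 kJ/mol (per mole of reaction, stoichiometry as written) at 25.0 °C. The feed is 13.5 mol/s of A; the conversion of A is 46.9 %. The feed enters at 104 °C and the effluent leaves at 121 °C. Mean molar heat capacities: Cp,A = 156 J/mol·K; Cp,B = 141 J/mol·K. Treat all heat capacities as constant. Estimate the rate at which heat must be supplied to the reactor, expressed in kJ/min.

Extent of reaction ξ = 0.469 × 13.5 = 6.3315 mol/s
Reaction term: ξ·ΔH°_rxn = 6.3315 × 11.2 = 70.913 kJ/s
Sensible, feed 104→25 °C: -166.37 kJ/s
Outlet flows (mol/s): A 7.1685, B 6.3315
Sensible, products 25→121 °C: 193.06 kJ/s
Q = ΔH = 97.597 kJ/s = 97.597 kW
Heat supplied = 5855.8 kJ/min

Q_in = 5860 kJ/min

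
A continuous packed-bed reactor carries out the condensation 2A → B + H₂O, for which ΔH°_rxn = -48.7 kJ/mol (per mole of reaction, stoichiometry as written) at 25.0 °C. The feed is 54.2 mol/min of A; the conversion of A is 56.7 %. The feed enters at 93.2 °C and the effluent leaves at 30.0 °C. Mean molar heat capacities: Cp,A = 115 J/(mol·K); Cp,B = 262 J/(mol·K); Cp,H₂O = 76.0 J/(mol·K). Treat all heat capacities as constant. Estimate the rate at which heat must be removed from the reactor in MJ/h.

Q_out = 68.0 MJ/h

Extent of reaction ξ = 0.567 × 54.2 / 2 = 15.366 mol/min
Reaction term: ξ·ΔH°_rxn = 15.366 × -48.7 = -748.31 kJ/min
Sensible, feed 93.2→25 °C: -425.09 kJ/min
Outlet flows (mol/min): A 23.469, B 15.366, H₂O 15.366
Sensible, products 25→30.0 °C: 39.462 kJ/min
Q = ΔH = -1133.9 kJ/min = -18.899 kW
Heat removed = 68.036 MJ/h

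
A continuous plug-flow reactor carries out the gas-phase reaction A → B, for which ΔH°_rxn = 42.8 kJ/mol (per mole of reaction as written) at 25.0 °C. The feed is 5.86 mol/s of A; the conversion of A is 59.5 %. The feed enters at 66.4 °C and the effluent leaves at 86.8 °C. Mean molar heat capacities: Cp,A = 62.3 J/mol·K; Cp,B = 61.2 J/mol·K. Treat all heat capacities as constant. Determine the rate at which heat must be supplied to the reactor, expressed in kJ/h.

Q_in = 563000 kJ/h

Extent of reaction ξ = 0.595 × 5.86 = 3.4867 mol/s
Reaction term: ξ·ΔH°_rxn = 3.4867 × 42.8 = 149.23 kJ/s
Sensible, feed 66.4→25 °C: -15.114 kJ/s
Outlet flows (mol/s): A 2.3733, B 3.4867
Sensible, products 25→86.8 °C: 22.325 kJ/s
Q = ΔH = 156.44 kJ/s = 156.44 kW
Heat supplied = 563190 kJ/h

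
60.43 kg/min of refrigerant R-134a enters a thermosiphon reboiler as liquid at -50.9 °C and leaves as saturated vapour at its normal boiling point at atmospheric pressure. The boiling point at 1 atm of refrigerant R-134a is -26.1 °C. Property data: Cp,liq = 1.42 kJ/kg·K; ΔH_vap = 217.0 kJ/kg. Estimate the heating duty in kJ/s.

liquid -50.9→-26.1 °C: 35.216 kJ/kg
vaporisation at -26.1 °C: 217 kJ/kg
Δh = 35.216 + 217 = 252.22 kJ/kg
Q = ṁ·Δh = 60.43 kg/min × 252.22 kJ/kg = 15241 kJ/min
|Q| = 254.02 kW

Q = 254 kJ/s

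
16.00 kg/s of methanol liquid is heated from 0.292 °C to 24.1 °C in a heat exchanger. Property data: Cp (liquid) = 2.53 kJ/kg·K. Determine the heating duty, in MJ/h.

Q = ṁ·Cp·ΔT = 16.00 × 2.53 × (24.1 − 0.292) = 963.75 kJ/s
Heating duty = 3469.5 MJ/h

Q = 3470 MJ/h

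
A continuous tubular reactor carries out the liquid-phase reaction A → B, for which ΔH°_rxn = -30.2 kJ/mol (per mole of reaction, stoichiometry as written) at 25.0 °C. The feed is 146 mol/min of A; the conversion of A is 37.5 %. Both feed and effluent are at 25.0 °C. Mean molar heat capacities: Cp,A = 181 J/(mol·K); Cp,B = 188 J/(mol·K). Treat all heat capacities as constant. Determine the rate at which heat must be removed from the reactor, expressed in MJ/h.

Extent of reaction ξ = 0.375 × 146 = 54.75 mol/min
Reaction term: ξ·ΔH°_rxn = 54.75 × -30.2 = -1653.5 kJ/min
Q = ΔH = -1653.5 kJ/min = -27.558 kW
Heat removed = 99.207 MJ/h

Q_out = 99.2 MJ/h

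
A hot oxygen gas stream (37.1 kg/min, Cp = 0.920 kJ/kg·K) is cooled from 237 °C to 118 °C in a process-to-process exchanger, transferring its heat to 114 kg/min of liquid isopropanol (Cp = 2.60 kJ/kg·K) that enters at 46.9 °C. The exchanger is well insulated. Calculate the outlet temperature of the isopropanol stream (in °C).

Heat released by hot stream: Q = 37.1 × 0.920 × (237 − 118) = 4061.7 kJ/min
Energy balance on cold side (adiabatic exchanger): Q = ṁ_c·Cp_c·(T_c,out − T_c,in)
T_c,out = 46.9 + 4061.7/(114 × 2.60) = 60.603 °C

T_c,out = 60.6 °C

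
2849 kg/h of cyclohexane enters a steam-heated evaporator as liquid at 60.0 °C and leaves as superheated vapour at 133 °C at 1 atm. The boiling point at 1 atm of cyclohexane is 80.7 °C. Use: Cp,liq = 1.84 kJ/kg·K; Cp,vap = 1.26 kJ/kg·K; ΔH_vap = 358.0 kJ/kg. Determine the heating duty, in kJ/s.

liquid 60.0→80.7 °C: 38.088 kJ/kg
vaporisation at 80.7 °C: 358 kJ/kg
vapour 80.7→133 °C: 65.898 kJ/kg
Δh = 38.088 + 358 + 65.898 = 461.99 kJ/kg
Q = ṁ·Δh = 2849 kg/h × 461.99 kJ/kg = 1.3162e+06 kJ/h
|Q| = 365.61 kW

Q = 366 kJ/s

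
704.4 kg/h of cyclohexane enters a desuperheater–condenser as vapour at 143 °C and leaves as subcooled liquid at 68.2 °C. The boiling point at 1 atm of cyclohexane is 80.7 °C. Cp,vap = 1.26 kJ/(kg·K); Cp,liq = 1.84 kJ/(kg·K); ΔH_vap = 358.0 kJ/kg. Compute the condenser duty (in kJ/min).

Q_c = 5390 kJ/min

vapour 143→80.7 °C: -78.498 kJ/kg
condensation at 80.7 °C: -358 kJ/kg
liquid 80.7→68.2 °C: -23 kJ/kg
Δh = -78.498 + -358 + -23 = -459.5 kJ/kg
Q = ṁ·Δh = 704.4 kg/h × -459.5 kJ/kg = -323670 kJ/h
|Q| = 89.908 kW = 5394.5 kJ/min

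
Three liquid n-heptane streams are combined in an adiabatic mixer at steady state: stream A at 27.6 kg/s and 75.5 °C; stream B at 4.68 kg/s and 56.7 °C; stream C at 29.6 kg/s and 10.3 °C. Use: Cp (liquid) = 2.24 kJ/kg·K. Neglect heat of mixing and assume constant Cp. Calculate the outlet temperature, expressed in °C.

Adiabatic, steady state ⇒ Σ ṁᵢCp,ᵢ(T_out − Tᵢ) = 0
Σ ṁᵢCp,ᵢTᵢ = 27.6×2.24×75.5 + 4.68×2.24×56.7 + 29.6×2.24×10.3 = 5945
Σ ṁᵢCp,ᵢ = 27.6×2.24 + 4.68×2.24 + 29.6×2.24 = 138.61
T_out = 5945 / 138.61 = 42.89 °C

T_out = 42.9 °C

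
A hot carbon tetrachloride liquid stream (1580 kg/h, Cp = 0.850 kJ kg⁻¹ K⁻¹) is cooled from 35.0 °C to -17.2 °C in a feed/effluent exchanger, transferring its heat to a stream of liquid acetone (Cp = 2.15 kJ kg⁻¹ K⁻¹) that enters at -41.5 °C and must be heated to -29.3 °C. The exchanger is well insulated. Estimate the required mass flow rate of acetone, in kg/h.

Heat released by hot stream: Q = 1580 × 0.850 × (35.0 − -17.2) = 70105 kJ/h
Energy balance on cold side (adiabatic exchanger): Q = ṁ_c·Cp_c·(T_c,out − T_c,in)
ṁ_c = 70105 / [2.15 × (-29.3 − -41.5)] = 2672.7 kg/h

ṁ_c = 2670 kg/h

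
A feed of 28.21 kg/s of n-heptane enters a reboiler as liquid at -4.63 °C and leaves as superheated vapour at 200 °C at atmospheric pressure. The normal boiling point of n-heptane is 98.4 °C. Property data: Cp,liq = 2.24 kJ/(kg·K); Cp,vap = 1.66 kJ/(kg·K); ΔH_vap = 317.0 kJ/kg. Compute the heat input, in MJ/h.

Q = 72800 MJ/h

liquid -4.63→98.4 °C: 230.79 kJ/kg
vaporisation at 98.4 °C: 317 kJ/kg
vapour 98.4→200 °C: 168.66 kJ/kg
Δh = 230.79 + 317 + 168.66 = 716.44 kJ/kg
Q = ṁ·Δh = 28.21 kg/s × 716.44 kJ/kg = 20211 kJ/s
|Q| = 20211 kW = 72759 MJ/h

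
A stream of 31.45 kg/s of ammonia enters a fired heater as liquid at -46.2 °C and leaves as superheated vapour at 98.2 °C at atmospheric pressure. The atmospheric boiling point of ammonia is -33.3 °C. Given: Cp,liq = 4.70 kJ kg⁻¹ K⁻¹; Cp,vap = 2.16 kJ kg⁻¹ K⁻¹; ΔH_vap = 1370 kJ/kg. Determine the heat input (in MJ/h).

Q = 194000 MJ/h

liquid -46.2→-33.3 °C: 60.63 kJ/kg
vaporisation at -33.3 °C: 1370 kJ/kg
vapour -33.3→98.2 °C: 284.04 kJ/kg
Δh = 60.63 + 1370 + 284.04 = 1714.7 kJ/kg
Q = ṁ·Δh = 31.45 kg/s × 1714.7 kJ/kg = 53926 kJ/s
|Q| = 53926 kW = 194130 MJ/h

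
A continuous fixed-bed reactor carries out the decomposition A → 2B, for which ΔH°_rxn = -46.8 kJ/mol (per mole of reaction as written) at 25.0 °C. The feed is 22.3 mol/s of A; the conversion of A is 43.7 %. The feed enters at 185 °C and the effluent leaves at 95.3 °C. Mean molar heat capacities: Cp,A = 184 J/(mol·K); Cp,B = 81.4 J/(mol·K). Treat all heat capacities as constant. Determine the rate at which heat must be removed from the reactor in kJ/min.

Q_out = 50300 kJ/min

Extent of reaction ξ = 0.437 × 22.3 = 9.7451 mol/s
Reaction term: ξ·ΔH°_rxn = 9.7451 × -46.8 = -456.07 kJ/s
Sensible, feed 185→25 °C: -656.51 kJ/s
Outlet flows (mol/s): A 12.555, B 19.49
Sensible, products 25→95.3 °C: 273.93 kJ/s
Q = ΔH = -838.65 kJ/s = -838.65 kW
Heat removed = 50319 kJ/min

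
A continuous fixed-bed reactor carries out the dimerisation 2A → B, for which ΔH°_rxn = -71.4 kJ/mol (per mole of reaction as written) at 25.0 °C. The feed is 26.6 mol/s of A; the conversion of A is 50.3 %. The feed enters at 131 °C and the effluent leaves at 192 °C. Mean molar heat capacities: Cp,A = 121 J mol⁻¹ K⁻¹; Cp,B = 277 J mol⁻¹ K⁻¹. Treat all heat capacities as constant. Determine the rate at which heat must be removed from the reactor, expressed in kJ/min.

Extent of reaction ξ = 0.503 × 26.6 / 2 = 6.6899 mol/s
Reaction term: ξ·ΔH°_rxn = 6.6899 × -71.4 = -477.66 kJ/s
Sensible, feed 131→25 °C: -341.17 kJ/s
Outlet flows (mol/s): A 13.22, B 6.6899
Sensible, products 25→192 °C: 576.61 kJ/s
Q = ΔH = -242.22 kJ/s = -242.22 kW
Heat removed = 14533 kJ/min

Q_out = 14500 kJ/min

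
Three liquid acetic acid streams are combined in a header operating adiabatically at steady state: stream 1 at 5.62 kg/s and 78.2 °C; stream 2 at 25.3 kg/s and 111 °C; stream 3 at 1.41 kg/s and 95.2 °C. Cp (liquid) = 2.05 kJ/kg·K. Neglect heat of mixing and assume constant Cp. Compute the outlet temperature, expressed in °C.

T_out = 105 °C

No heat crosses the boundary, so H_out = H_in.
Σ ṁᵢCp,ᵢTᵢ = 5.62×2.05×78.2 + 25.3×2.05×111 + 1.41×2.05×95.2 = 6933.1
Σ ṁᵢCp,ᵢ = 5.62×2.05 + 25.3×2.05 + 1.41×2.05 = 66.276
T_out = 6933.1 / 66.276 = 104.61 °C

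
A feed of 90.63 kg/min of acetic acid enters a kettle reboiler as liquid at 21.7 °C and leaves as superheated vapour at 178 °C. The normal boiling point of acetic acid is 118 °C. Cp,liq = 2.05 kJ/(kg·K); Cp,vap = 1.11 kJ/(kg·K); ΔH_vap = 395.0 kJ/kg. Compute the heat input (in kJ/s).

liquid 21.7→118 °C: 197.41 kJ/kg
vaporisation at 118 °C: 395 kJ/kg
vapour 118→178 °C: 66.6 kJ/kg
Δh = 197.41 + 395 + 66.6 = 659.01 kJ/kg
Q = ṁ·Δh = 90.63 kg/min × 659.01 kJ/kg = 59727 kJ/min
|Q| = 995.44 kW

Q = 995 kJ/s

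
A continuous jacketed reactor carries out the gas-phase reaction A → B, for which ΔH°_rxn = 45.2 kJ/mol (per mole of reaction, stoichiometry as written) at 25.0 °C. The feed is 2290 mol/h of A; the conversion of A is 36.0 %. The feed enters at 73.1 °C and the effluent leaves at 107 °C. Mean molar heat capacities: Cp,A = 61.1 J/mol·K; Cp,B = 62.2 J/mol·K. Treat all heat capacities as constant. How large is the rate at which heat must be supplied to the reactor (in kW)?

Q_in = 11.7 kW

Extent of reaction ξ = 0.360 × 2290 = 824.4 mol/h
Reaction term: ξ·ΔH°_rxn = 824.4 × 45.2 = 37263 kJ/h
Sensible, feed 73.1→25 °C: -6730.1 kJ/h
Outlet flows (mol/h): A 1465.6, B 824.4
Sensible, products 25→107 °C: 11548 kJ/h
Q = ΔH = 42080 kJ/h = 11.689 kW
Heat supplied = 11.689 kW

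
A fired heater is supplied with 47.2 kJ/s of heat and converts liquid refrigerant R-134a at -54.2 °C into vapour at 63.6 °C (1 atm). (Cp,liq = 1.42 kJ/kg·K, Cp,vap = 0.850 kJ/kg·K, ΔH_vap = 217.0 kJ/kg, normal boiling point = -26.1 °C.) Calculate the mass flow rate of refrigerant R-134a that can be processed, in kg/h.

Δh = 1.42×(-26.1−-54.2) + 217.0 + 0.850×(63.6−-26.1) = 333.15 kJ/kg
Q = 47.2 kJ/s = 47.2 kJ/s = 169920 kJ/h
ṁ = Q/Δh = 169920 / 333.15 = 510.05 kg/h

ṁ = 510 kg/h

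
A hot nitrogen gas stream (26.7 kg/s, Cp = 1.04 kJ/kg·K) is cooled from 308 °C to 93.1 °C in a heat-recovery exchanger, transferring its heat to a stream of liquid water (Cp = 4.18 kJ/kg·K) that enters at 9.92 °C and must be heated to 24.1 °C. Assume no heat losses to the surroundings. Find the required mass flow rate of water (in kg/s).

ṁ_c = 101 kg/s

Heat released by hot stream: Q = 26.7 × 1.04 × (308 − 93.1) = 5967.3 kJ/s
Energy balance on cold side (adiabatic exchanger): Q = ṁ_c·Cp_c·(T_c,out − T_c,in)
ṁ_c = 5967.3 / [4.18 × (24.1 − 9.92)] = 100.68 kg/s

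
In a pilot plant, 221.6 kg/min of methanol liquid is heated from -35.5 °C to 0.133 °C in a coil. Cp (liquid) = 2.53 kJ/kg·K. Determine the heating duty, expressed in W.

Q = ṁ·Cp·ΔT = 221.6 × 2.53 × (0.133 − -35.5) = 19978 kJ/min
Converting: 19978 / 60 s = 332.96 kW
Heating duty = 332960 W

Q = 333000 W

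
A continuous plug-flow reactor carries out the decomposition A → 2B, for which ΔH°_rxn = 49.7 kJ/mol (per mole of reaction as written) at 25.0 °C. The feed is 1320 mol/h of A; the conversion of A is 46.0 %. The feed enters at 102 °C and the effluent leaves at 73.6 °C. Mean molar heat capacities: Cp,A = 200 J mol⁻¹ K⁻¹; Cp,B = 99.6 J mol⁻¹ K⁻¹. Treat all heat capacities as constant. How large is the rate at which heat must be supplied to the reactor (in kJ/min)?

Extent of reaction ξ = 0.460 × 1320 = 607.2 mol/h
Reaction term: ξ·ΔH°_rxn = 607.2 × 49.7 = 30178 kJ/h
Sensible, feed 102→25 °C: -20328 kJ/h
Outlet flows (mol/h): A 712.8, B 1214.4
Sensible, products 25→73.6 °C: 12807 kJ/h
Q = ΔH = 22657 kJ/h = 6.2935 kW
Heat supplied = 377.61 kJ/min

Q_in = 378 kJ/min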